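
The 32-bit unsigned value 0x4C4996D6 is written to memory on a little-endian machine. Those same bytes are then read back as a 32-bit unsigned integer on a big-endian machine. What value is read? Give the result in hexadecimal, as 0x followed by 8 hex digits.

0xD696494C

Stored little-endian, the bytes at ascending addresses are D6 96 49 4C.
Read back as big-endian, the last byte is least significant, giving 0xD696494C.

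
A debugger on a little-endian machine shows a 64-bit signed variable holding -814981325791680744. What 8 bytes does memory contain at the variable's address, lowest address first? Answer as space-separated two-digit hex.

Two's complement of -814981325791680744 in 64 bits: 814981325791680744 = 0x0B4F6532A663D8E8; invert → 0xF4B09ACD599C2717; add 1 → 0xF4B09ACD599C2718.
Split into bytes (most-significant first): F4 B0 9A CD 59 9C 27 18.
In little-endian order the low byte comes first in memory.
So at ascending addresses the bytes are 18 27 9C 59 CD 9A B0 F4.

18 27 9C 59 CD 9A B0 F4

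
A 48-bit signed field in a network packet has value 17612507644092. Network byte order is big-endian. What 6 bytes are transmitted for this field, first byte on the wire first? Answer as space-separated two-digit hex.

17612507644092 in hexadecimal, padded to 48 bits, is 0x1004BB4300BC.
Split into bytes (most-significant first): 10 04 BB 43 00 BC.
Big-endian: lowest address holds the most-significant byte.
So the memory order matches the most-significant-first order: 10 04 BB 43 00 BC.

10 04 BB 43 00 BC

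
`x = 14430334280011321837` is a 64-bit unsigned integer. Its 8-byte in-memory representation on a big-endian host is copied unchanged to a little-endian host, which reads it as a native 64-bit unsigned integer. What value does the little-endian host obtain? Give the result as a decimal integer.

14430334280011321837 in 64-bit hexadecimal is 0xC842D8928E3791ED.
Stored big-endian, the bytes at ascending addresses are C8 42 D8 92 8E 37 91 ED.
Read back as little-endian, the first byte is least significant, giving 0xED91378E92D842C8.
0xED91378E92D842C8 = 17118524744100496072.

17118524744100496072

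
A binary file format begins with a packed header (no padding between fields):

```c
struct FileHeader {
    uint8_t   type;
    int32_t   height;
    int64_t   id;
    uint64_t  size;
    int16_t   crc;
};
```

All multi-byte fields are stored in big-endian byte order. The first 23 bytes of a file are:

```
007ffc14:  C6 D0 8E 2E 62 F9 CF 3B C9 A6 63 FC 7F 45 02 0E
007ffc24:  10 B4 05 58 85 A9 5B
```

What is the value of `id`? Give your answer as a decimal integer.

-446072100820353921

`id` follows `type` (1 B), `height` (4 B), so it starts at offset 1 + 4 = 5 and occupies 8 bytes.
Bytes at offsets 5..12: F9 CF 3B C9 A6 63 FC 7F.
Big-endian stores the most-significant byte at the lowest address.
The bytes are already most-significant first: 0xF9CF3BC9A663FC7F.
Top bit is set, so as a signed 64-bit value this is 0xF9CF3BC9A663FC7F − 2^64 = -446072100820353921.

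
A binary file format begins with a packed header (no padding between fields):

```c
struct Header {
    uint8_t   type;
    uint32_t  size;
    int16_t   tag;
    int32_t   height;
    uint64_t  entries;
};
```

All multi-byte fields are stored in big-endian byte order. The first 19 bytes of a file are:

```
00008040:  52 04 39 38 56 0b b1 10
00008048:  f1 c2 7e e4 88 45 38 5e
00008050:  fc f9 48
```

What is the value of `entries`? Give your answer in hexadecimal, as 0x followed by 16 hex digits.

`entries` follows `type` (1 B), `size` (4 B), `tag` (2 B), `height` (4 B), so it starts at offset 1 + 4 + 2 + 4 = 11 and occupies 8 bytes.
Bytes at offsets 11..18: E4 88 45 38 5E FC F9 48.
Big-endian: lowest address holds the most-significant byte.
The bytes are already most-significant first: 0xE48845385EFCF948.

0xE48845385EFCF948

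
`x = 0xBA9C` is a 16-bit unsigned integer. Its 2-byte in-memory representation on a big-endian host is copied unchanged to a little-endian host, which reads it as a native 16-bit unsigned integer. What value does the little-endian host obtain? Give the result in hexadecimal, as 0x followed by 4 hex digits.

Stored big-endian, the bytes at ascending addresses are BA 9C.
Read back as little-endian, the first byte is least significant, giving 0x9CBA.

0x9CBA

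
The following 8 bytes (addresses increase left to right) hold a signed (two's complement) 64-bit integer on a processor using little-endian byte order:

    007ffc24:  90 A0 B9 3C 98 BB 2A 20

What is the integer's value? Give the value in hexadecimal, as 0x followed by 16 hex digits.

0x202ABB983CB9A090

Little-endian stores the least-significant byte at the lowest address.
Reassemble most-significant byte first: 20 2A BB 98 3C B9 A0 90 → 0x202ABB983CB9A090.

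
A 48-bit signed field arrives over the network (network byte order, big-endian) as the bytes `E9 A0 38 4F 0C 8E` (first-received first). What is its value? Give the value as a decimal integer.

In big-endian order the high byte comes first in memory.
The bytes are already most-significant first: 0xE9A0384F0C8E.
Top bit is set, so as a signed 48-bit value this is 0xE9A0384F0C8E − 2^48 = -24600627966834.

-24600627966834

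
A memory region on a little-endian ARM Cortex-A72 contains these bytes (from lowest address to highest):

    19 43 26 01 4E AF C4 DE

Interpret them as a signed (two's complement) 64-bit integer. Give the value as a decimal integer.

Little-endian stores the least-significant byte at the lowest address.
Reassemble most-significant byte first: DE C4 AF 4E 01 26 43 19 → 0xDEC4AF4E01264319.
Top bit is set, so as a signed 64-bit value this is 0xDEC4AF4E01264319 − 2^64 = -2394596352292666599.

-2394596352292666599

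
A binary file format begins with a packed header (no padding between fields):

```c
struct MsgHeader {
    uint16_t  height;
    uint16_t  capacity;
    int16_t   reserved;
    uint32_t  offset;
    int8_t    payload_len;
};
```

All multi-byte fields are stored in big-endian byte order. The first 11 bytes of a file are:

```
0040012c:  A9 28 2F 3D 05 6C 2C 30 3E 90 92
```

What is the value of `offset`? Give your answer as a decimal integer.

741359248

`offset` follows `height` (2 B), `capacity` (2 B), `reserved` (2 B), so it starts at offset 2 + 2 + 2 = 6 and occupies 4 bytes.
Bytes at offsets 6..9: 2C 30 3E 90.
In big-endian order the high byte comes first in memory.
The bytes are already most-significant first: 0x2C303E90.
0x2C303E90 = 741359248.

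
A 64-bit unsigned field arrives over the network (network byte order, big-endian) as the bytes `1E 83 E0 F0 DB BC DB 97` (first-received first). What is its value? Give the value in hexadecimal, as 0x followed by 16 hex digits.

0x1E83E0F0DBBCDB97

In big-endian order the high byte comes first in memory.
The bytes are already most-significant first: 0x1E83E0F0DBBCDB97.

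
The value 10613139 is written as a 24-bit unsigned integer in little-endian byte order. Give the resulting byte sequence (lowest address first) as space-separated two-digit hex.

10613139 in hexadecimal, padded to 24 bits, is 0xA1F193.
Split into bytes (most-significant first): A1 F1 93.
In little-endian order the low byte comes first in memory.
So at ascending addresses the bytes are 93 F1 A1.

93 F1 A1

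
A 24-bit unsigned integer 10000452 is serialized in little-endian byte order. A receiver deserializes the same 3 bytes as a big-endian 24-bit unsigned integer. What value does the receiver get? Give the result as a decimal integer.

4495512

10000452 in 24-bit hexadecimal is 0x989844.
Stored little-endian, the bytes at ascending addresses are 44 98 98.
Read back as big-endian, the last byte is least significant, giving 0x449898.
0x449898 = 4495512.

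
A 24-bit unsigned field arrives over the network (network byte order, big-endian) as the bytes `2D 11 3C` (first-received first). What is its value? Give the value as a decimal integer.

2953532

In big-endian order the high byte comes first in memory.
The bytes are already most-significant first: 0x2D113C.
0x2D113C = 2953532.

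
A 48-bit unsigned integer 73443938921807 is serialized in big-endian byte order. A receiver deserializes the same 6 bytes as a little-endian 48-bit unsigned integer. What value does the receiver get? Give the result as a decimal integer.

73443938921807 in 48-bit hexadecimal is 0x42CBFFE3ED4F.
Stored big-endian, the bytes at ascending addresses are 42 CB FF E3 ED 4F.
Read back as little-endian, the first byte is least significant, giving 0x4FEDE3FFCB42.
0x4FEDE3FFCB42 = 87883151035202.

87883151035202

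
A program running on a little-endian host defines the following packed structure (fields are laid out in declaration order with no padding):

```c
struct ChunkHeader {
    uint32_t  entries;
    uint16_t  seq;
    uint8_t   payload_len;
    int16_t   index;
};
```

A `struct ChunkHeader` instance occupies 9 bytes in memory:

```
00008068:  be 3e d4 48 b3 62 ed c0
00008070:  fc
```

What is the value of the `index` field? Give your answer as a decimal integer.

`index` follows `entries` (4 B), `seq` (2 B), `payload_len` (1 B), so it starts at offset 4 + 2 + 1 = 7 and occupies 2 bytes.
Bytes at offsets 7..8: C0 FC.
Little-endian stores the least-significant byte at the lowest address.
Reassemble most-significant byte first: FC C0 → 0xFCC0.
Top bit is set, so as a signed 16-bit value this is 0xFCC0 − 2^16 = -832.

-832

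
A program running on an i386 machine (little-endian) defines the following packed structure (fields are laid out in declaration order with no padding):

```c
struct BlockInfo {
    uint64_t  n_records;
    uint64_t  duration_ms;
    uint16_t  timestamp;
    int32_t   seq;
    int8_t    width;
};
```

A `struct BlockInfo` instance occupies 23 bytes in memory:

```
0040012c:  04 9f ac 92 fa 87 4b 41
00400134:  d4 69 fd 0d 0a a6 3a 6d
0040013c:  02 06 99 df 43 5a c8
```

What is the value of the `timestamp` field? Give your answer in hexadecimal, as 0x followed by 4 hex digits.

`timestamp` follows `n_records` (8 B), `duration_ms` (8 B), so it starts at offset 8 + 8 = 16 and occupies 2 bytes.
Bytes at offsets 16..17: 02 06.
Little-endian: lowest address holds the least-significant byte.
Reassemble most-significant byte first: 06 02 → 0x0602.

0x0602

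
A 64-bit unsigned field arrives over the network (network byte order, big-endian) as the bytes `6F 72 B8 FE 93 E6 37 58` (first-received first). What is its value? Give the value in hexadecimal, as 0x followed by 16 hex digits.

0x6F72B8FE93E63758

In big-endian order the high byte comes first in memory.
The bytes are already most-significant first: 0x6F72B8FE93E63758.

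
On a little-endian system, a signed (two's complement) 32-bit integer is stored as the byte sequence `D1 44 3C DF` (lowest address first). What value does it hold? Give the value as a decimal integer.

-549698351

In little-endian order the low byte comes first in memory.
Reassemble most-significant byte first: DF 3C 44 D1 → 0xDF3C44D1.
Top bit is set, so as a signed 32-bit value this is 0xDF3C44D1 − 2^32 = -549698351.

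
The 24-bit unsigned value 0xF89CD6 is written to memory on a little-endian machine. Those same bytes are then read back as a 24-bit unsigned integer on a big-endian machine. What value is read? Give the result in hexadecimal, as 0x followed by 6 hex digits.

0xD69CF8

Stored little-endian, the bytes at ascending addresses are D6 9C F8.
Read back as big-endian, the last byte is least significant, giving 0xD69CF8.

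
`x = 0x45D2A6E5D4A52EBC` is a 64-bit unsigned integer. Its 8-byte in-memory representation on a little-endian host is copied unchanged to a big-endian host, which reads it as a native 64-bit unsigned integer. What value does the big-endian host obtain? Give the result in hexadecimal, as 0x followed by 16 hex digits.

Stored little-endian, the bytes at ascending addresses are BC 2E A5 D4 E5 A6 D2 45.
Read back as big-endian, the last byte is least significant, giving 0xBC2EA5D4E5A6D245.

0xBC2EA5D4E5A6D245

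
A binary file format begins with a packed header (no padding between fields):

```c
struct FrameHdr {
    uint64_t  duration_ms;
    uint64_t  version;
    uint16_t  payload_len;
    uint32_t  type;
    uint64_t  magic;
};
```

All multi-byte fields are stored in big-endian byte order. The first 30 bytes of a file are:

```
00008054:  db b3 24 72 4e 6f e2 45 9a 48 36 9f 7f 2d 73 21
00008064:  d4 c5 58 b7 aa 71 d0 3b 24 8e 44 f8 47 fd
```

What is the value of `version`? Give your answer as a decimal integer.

`version` follows `duration_ms` (8 bytes), so it starts at byte offset 8 and occupies 8 bytes.
Bytes at offsets 8..15: 9A 48 36 9F 7F 2D 73 21.
In big-endian order the high byte comes first in memory.
The bytes are already most-significant first: 0x9A48369F7F2D7321.
0x9A48369F7F2D7321 = 11117195738825454369.

11117195738825454369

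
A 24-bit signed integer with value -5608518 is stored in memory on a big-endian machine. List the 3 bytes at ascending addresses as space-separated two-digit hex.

Two's complement of -5608518 in 24 bits: 5608518 = 0x559446; invert → 0xAA6BB9; add 1 → 0xAA6BBA.
Split into bytes (most-significant first): AA 6B BA.
Big-endian: lowest address holds the most-significant byte.
So the memory order matches the most-significant-first order: AA 6B BA.

AA 6B BA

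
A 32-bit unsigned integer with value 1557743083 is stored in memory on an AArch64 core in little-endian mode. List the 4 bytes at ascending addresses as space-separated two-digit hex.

1557743083 in hexadecimal, padded to 32 bits, is 0x5CD945EB.
Split into bytes (most-significant first): 5C D9 45 EB.
Little-endian: lowest address holds the least-significant byte.
So at ascending addresses the bytes are EB 45 D9 5C.

EB 45 D9 5C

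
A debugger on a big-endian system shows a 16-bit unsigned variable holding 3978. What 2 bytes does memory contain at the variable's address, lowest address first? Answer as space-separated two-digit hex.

3978 in hexadecimal, padded to 16 bits, is 0x0F8A.
Split into bytes (most-significant first): 0F 8A.
Big-endian: lowest address holds the most-significant byte.
So the memory order matches the most-significant-first order: 0F 8A.

0F 8A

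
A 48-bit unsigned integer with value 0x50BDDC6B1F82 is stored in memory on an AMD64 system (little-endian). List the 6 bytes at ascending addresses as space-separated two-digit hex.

Split into bytes (most-significant first): 50 BD DC 6B 1F 82.
Little-endian: lowest address holds the least-significant byte.
So at ascending addresses the bytes are 82 1F 6B DC BD 50.

82 1F 6B DC BD 50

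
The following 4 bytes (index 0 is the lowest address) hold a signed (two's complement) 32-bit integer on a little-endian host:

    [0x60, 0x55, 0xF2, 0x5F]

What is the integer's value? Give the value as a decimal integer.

1609717088

In little-endian order the low byte comes first in memory.
Reassemble most-significant byte first: 5F F2 55 60 → 0x5FF25560.
0x5FF25560 = 1609717088.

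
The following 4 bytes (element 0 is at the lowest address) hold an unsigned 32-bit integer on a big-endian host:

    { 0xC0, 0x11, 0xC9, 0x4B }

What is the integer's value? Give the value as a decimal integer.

Big-endian stores the most-significant byte at the lowest address.
The bytes are already most-significant first: 0xC011C94B.
0xC011C94B = 3222391115.

3222391115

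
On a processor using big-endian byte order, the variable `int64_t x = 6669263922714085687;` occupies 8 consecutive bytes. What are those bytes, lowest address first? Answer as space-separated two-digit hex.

5C 8D FC 33 D2 B3 89 37

6669263922714085687 in hexadecimal, padded to 64 bits, is 0x5C8DFC33D2B38937.
Split into bytes (most-significant first): 5C 8D FC 33 D2 B3 89 37.
In big-endian order the high byte comes first in memory.
So the memory order matches the most-significant-first order: 5C 8D FC 33 D2 B3 89 37.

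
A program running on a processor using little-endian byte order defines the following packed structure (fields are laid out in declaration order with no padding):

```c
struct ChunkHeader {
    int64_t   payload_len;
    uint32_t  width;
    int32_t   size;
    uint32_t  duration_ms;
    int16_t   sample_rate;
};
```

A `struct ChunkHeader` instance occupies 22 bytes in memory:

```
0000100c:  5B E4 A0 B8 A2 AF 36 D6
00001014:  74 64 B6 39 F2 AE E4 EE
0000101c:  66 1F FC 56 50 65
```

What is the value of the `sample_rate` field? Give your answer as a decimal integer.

`sample_rate` follows `payload_len` (8 B), `width` (4 B), `size` (4 B), `duration_ms` (4 B), so it starts at offset 8 + 4 + 4 + 4 = 20 and occupies 2 bytes.
Bytes at offsets 20..21: 50 65.
Little-endian stores the least-significant byte at the lowest address.
Reassemble most-significant byte first: 65 50 → 0x6550.
0x6550 = 25936.

25936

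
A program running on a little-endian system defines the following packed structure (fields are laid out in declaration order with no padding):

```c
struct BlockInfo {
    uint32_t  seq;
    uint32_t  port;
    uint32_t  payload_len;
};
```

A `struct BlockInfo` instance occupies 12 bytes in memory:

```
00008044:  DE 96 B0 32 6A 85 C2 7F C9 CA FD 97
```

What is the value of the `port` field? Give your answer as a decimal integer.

2143454570

`port` follows `seq` (4 bytes), so it starts at byte offset 4 and occupies 4 bytes.
Bytes at offsets 4..7: 6A 85 C2 7F.
Little-endian stores the least-significant byte at the lowest address.
Reassemble most-significant byte first: 7F C2 85 6A → 0x7FC2856A.
0x7FC2856A = 2143454570.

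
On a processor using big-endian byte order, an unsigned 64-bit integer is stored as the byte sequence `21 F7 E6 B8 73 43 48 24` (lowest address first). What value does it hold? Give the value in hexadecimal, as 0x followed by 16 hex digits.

Big-endian: lowest address holds the most-significant byte.
The bytes are already most-significant first: 0x21F7E6B873434824.

0x21F7E6B873434824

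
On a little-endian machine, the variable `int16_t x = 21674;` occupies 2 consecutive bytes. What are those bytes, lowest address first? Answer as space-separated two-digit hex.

AA 54

21674 in hexadecimal, padded to 16 bits, is 0x54AA.
Split into bytes (most-significant first): 54 AA.
Little-endian: lowest address holds the least-significant byte.
So at ascending addresses the bytes are AA 54.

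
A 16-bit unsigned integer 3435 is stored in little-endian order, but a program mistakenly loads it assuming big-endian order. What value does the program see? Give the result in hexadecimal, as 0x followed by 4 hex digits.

0x6B0D

3435 in 16-bit hexadecimal is 0x0D6B.
Stored little-endian, the bytes at ascending addresses are 6B 0D.
Read back as big-endian, the last byte is least significant, giving 0x6B0D.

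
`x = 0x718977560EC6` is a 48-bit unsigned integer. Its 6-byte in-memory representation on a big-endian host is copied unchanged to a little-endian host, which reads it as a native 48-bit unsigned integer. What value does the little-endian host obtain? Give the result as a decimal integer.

Stored big-endian, the bytes at ascending addresses are 71 89 77 56 0E C6.
Read back as little-endian, the first byte is least significant, giving 0xC60E56778971.
0xC60E56778971 = 217764882516337.

217764882516337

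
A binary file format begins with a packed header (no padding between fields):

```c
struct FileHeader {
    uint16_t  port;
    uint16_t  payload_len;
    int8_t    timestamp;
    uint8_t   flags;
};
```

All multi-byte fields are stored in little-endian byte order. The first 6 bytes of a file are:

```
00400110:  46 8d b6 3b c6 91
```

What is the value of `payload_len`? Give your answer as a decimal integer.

15286

`payload_len` follows `port` (2 bytes), so it starts at byte offset 2 and occupies 2 bytes.
Bytes at offsets 2..3: B6 3B.
Little-endian stores the least-significant byte at the lowest address.
Reassemble most-significant byte first: 3B B6 → 0x3BB6.
0x3BB6 = 15286.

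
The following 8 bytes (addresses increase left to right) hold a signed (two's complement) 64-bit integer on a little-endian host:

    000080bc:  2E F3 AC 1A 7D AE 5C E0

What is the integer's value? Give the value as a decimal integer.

-2279755459014626514

In little-endian order the low byte comes first in memory.
Reassemble most-significant byte first: E0 5C AE 7D 1A AC F3 2E → 0xE05CAE7D1AACF32E.
Top bit is set, so as a signed 64-bit value this is 0xE05CAE7D1AACF32E − 2^64 = -2279755459014626514.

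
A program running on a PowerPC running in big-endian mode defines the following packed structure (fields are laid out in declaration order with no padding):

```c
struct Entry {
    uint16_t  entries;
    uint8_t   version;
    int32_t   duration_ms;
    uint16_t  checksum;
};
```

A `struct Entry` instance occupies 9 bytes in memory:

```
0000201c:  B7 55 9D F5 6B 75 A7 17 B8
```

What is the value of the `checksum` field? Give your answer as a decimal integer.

6072

`checksum` follows `entries` (2 B), `version` (1 B), `duration_ms` (4 B), so it starts at offset 2 + 1 + 4 = 7 and occupies 2 bytes.
Bytes at offsets 7..8: 17 B8.
Big-endian stores the most-significant byte at the lowest address.
The bytes are already most-significant first: 0x17B8.
0x17B8 = 6072.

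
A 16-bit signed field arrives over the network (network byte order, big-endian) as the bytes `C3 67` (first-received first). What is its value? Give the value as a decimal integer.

Big-endian stores the most-significant byte at the lowest address.
The bytes are already most-significant first: 0xC367.
Top bit is set, so as a signed 16-bit value this is 0xC367 − 2^16 = -15513.

-15513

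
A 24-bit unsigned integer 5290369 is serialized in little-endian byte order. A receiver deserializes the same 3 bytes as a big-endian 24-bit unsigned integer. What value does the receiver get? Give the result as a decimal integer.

5290369 in 24-bit hexadecimal is 0x50B981.
Stored little-endian, the bytes at ascending addresses are 81 B9 50.
Read back as big-endian, the last byte is least significant, giving 0x81B950.
0x81B950 = 8501584.

8501584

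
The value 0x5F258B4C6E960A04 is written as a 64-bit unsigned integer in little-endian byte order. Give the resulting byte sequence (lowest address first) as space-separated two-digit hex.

Split into bytes (most-significant first): 5F 25 8B 4C 6E 96 0A 04.
Little-endian: lowest address holds the least-significant byte.
So at ascending addresses the bytes are 04 0A 96 6E 4C 8B 25 5F.

04 0A 96 6E 4C 8B 25 5F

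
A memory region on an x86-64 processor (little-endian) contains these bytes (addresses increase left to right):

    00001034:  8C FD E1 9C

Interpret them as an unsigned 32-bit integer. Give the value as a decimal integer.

Little-endian stores the least-significant byte at the lowest address.
Reassemble most-significant byte first: 9C E1 FD 8C → 0x9CE1FD8C.
0x9CE1FD8C = 2632056204.

2632056204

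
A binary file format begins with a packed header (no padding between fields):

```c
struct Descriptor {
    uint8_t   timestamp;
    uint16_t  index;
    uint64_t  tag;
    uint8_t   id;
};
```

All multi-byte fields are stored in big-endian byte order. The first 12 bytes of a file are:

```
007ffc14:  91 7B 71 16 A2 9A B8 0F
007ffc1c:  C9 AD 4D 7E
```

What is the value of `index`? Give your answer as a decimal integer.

31601

`index` follows `timestamp` (1 byte), so it starts at byte offset 1 and occupies 2 bytes.
Bytes at offsets 1..2: 7B 71.
Big-endian: lowest address holds the most-significant byte.
The bytes are already most-significant first: 0x7B71.
0x7B71 = 31601.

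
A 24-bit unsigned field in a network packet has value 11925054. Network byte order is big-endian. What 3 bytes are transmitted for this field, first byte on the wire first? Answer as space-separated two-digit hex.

B5 F6 3E

11925054 in hexadecimal, padded to 24 bits, is 0xB5F63E.
Split into bytes (most-significant first): B5 F6 3E.
In big-endian order the high byte comes first in memory.
So the memory order matches the most-significant-first order: B5 F6 3E.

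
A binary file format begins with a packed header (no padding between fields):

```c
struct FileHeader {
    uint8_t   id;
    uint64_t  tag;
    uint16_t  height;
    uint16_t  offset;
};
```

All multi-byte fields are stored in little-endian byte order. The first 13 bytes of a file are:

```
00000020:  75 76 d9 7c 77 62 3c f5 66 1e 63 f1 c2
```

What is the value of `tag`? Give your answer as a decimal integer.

`tag` follows `id` (1 byte), so it starts at byte offset 1 and occupies 8 bytes.
Bytes at offsets 1..8: 76 D9 7C 77 62 3C F5 66.
Little-endian stores the least-significant byte at the lowest address.
Reassemble most-significant byte first: 66 F5 3C 62 77 7C D9 76 → 0x66F53C62777CD976.
0x66F53C62777CD976 = 7418902354771892598.

7418902354771892598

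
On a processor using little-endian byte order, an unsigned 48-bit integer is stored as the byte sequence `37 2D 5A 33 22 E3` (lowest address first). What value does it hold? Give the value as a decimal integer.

249736029941047

Little-endian: lowest address holds the least-significant byte.
Reassemble most-significant byte first: E3 22 33 5A 2D 37 → 0xE322335A2D37.
0xE322335A2D37 = 249736029941047.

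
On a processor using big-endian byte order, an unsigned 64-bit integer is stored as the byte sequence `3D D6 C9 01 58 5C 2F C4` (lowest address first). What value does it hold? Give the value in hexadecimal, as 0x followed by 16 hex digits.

0x3DD6C901585C2FC4

In big-endian order the high byte comes first in memory.
The bytes are already most-significant first: 0x3DD6C901585C2FC4.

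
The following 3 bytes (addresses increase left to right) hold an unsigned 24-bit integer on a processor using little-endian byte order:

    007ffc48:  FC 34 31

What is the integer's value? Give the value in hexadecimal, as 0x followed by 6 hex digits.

0x3134FC

Little-endian stores the least-significant byte at the lowest address.
Reassemble most-significant byte first: 31 34 FC → 0x3134FC.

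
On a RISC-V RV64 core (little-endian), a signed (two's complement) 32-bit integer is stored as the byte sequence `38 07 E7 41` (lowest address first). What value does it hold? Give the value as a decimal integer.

Little-endian: lowest address holds the least-significant byte.
Reassemble most-significant byte first: 41 E7 07 38 → 0x41E70738.
0x41E70738 = 1105659704.

1105659704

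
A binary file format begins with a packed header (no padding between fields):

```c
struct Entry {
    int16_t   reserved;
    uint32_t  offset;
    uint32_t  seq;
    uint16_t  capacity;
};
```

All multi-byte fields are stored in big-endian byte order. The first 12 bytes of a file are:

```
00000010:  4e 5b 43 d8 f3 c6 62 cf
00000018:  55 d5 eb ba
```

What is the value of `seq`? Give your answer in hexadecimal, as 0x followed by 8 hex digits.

0x62CF55D5

`seq` follows `reserved` (2 B), `offset` (4 B), so it starts at offset 2 + 4 = 6 and occupies 4 bytes.
Bytes at offsets 6..9: 62 CF 55 D5.
Big-endian: lowest address holds the most-significant byte.
The bytes are already most-significant first: 0x62CF55D5.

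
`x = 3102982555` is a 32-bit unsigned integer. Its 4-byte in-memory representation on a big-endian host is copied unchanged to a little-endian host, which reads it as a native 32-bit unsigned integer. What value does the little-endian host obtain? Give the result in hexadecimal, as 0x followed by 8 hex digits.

0x9BC1F3B8

3102982555 in 32-bit hexadecimal is 0xB8F3C19B.
Stored big-endian, the bytes at ascending addresses are B8 F3 C1 9B.
Read back as little-endian, the first byte is least significant, giving 0x9BC1F3B8.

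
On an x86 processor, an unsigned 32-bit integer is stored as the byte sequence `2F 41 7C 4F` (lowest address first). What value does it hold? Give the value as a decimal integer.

1333543215

Little-endian stores the least-significant byte at the lowest address.
Reassemble most-significant byte first: 4F 7C 41 2F → 0x4F7C412F.
0x4F7C412F = 1333543215.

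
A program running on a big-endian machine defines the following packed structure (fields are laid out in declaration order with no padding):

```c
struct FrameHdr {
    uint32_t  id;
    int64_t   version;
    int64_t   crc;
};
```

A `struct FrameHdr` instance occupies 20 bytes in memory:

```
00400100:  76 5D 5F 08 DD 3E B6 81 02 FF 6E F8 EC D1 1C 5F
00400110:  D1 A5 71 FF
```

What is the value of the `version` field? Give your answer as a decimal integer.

`version` follows `id` (4 bytes), so it starts at byte offset 4 and occupies 8 bytes.
Bytes at offsets 4..11: DD 3E B6 81 02 FF 6E F8.
Big-endian: lowest address holds the most-significant byte.
The bytes are already most-significant first: 0xDD3EB68102FF6EF8.
Top bit is set, so as a signed 64-bit value this is 0xDD3EB68102FF6EF8 − 2^64 = -2504363677554086152.

-2504363677554086152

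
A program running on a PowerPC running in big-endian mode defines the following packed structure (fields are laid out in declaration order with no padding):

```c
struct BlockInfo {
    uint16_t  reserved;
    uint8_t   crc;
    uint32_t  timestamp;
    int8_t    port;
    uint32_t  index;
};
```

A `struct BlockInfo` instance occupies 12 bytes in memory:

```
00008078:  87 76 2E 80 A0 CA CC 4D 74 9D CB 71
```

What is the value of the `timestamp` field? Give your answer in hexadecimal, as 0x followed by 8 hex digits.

`timestamp` follows `reserved` (2 B), `crc` (1 B), so it starts at offset 2 + 1 = 3 and occupies 4 bytes.
Bytes at offsets 3..6: 80 A0 CA CC.
In big-endian order the high byte comes first in memory.
The bytes are already most-significant first: 0x80A0CACC.

0x80A0CACC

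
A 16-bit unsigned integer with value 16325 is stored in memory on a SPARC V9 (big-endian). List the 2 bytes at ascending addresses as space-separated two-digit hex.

16325 in hexadecimal, padded to 16 bits, is 0x3FC5.
Split into bytes (most-significant first): 3F C5.
Big-endian stores the most-significant byte at the lowest address.
So the memory order matches the most-significant-first order: 3F C5.

3F C5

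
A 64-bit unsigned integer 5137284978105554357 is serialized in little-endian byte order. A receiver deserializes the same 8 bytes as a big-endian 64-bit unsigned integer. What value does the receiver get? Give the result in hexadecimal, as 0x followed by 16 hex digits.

5137284978105554357 in 64-bit hexadecimal is 0x474B4D7815EE95B5.
Stored little-endian, the bytes at ascending addresses are B5 95 EE 15 78 4D 4B 47.
Read back as big-endian, the last byte is least significant, giving 0xB595EE15784D4B47.

0xB595EE15784D4B47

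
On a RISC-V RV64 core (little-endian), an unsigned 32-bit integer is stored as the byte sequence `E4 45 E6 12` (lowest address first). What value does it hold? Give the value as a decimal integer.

In little-endian order the low byte comes first in memory.
Reassemble most-significant byte first: 12 E6 45 E4 → 0x12E645E4.
0x12E645E4 = 317081060.

317081060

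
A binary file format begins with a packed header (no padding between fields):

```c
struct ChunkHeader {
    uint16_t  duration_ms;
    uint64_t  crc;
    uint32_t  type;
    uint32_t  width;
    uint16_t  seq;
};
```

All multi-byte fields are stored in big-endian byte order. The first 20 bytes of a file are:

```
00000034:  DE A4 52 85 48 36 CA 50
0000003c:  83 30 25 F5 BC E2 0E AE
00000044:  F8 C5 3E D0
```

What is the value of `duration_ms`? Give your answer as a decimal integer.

56996

`duration_ms` is the first field, at byte offset 0, occupying 2 bytes.
Bytes at offsets 0..1: DE A4.
Big-endian: lowest address holds the most-significant byte.
The bytes are already most-significant first: 0xDEA4.
0xDEA4 = 56996.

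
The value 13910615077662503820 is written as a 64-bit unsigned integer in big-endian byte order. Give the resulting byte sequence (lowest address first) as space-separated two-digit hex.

13910615077662503820 in hexadecimal, padded to 64 bits, is 0xC10C6EB62744338C.
Split into bytes (most-significant first): C1 0C 6E B6 27 44 33 8C.
In big-endian order the high byte comes first in memory.
So the memory order matches the most-significant-first order: C1 0C 6E B6 27 44 33 8C.

C1 0C 6E B6 27 44 33 8C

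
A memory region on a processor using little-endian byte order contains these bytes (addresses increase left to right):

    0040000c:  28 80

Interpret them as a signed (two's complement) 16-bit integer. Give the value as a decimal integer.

In little-endian order the low byte comes first in memory.
Reassemble most-significant byte first: 80 28 → 0x8028.
Top bit is set, so as a signed 16-bit value this is 0x8028 − 2^16 = -32728.

-32728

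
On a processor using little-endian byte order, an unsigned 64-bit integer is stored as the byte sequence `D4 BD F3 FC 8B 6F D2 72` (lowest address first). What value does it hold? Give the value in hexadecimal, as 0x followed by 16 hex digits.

Little-endian: lowest address holds the least-significant byte.
Reassemble most-significant byte first: 72 D2 6F 8B FC F3 BD D4 → 0x72D26F8BFCF3BDD4.

0x72D26F8BFCF3BDD4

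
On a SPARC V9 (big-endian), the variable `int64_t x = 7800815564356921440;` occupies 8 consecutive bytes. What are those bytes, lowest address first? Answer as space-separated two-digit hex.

6C 42 10 6C DF D5 28 60

7800815564356921440 in hexadecimal, padded to 64 bits, is 0x6C42106CDFD52860.
Split into bytes (most-significant first): 6C 42 10 6C DF D5 28 60.
Big-endian: lowest address holds the most-significant byte.
So the memory order matches the most-significant-first order: 6C 42 10 6C DF D5 28 60.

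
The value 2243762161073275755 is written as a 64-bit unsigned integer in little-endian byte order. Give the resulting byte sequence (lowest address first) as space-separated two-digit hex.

6B 43 3C 2B CC 71 23 1F

2243762161073275755 in hexadecimal, padded to 64 bits, is 0x1F2371CC2B3C436B.
Split into bytes (most-significant first): 1F 23 71 CC 2B 3C 43 6B.
Little-endian stores the least-significant byte at the lowest address.
So at ascending addresses the bytes are 6B 43 3C 2B CC 71 23 1F.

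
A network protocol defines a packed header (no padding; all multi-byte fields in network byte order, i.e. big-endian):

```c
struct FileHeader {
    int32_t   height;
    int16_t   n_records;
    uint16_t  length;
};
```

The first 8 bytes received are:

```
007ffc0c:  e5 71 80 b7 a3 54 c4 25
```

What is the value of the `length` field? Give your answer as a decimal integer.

50213

`length` follows `height` (4 B), `n_records` (2 B), so it starts at offset 4 + 2 = 6 and occupies 2 bytes.
Bytes at offsets 6..7: C4 25.
In big-endian order the high byte comes first in memory.
The bytes are already most-significant first: 0xC425.
0xC425 = 50213.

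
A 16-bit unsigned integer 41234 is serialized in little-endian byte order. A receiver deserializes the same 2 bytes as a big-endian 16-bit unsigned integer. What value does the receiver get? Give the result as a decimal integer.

4769

41234 in 16-bit hexadecimal is 0xA112.
Stored little-endian, the bytes at ascending addresses are 12 A1.
Read back as big-endian, the last byte is least significant, giving 0x12A1.
0x12A1 = 4769.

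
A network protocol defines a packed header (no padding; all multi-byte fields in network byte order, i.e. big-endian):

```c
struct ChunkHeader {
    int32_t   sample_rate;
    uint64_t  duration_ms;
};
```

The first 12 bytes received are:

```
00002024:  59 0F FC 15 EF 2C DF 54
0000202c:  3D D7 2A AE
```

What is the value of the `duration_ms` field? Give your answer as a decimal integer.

17234395426947803822

`duration_ms` follows `sample_rate` (4 bytes), so it starts at byte offset 4 and occupies 8 bytes.
Bytes at offsets 4..11: EF 2C DF 54 3D D7 2A AE.
In big-endian order the high byte comes first in memory.
The bytes are already most-significant first: 0xEF2CDF543DD72AAE.
0xEF2CDF543DD72AAE = 17234395426947803822.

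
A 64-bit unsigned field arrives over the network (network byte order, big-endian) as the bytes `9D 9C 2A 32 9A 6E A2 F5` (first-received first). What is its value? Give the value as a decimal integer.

11356998757149221621

Big-endian: lowest address holds the most-significant byte.
The bytes are already most-significant first: 0x9D9C2A329A6EA2F5.
0x9D9C2A329A6EA2F5 = 11356998757149221621.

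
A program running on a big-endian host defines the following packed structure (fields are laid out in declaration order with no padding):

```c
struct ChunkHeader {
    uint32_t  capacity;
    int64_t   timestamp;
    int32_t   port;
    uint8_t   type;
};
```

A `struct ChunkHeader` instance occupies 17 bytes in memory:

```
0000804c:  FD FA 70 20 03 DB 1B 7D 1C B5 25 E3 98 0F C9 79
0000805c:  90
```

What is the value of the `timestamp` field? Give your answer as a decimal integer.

`timestamp` follows `capacity` (4 bytes), so it starts at byte offset 4 and occupies 8 bytes.
Bytes at offsets 4..11: 03 DB 1B 7D 1C B5 25 E3.
Big-endian stores the most-significant byte at the lowest address.
The bytes are already most-significant first: 0x03DB1B7D1CB525E3.
0x03DB1B7D1CB525E3 = 277846026179913187.

277846026179913187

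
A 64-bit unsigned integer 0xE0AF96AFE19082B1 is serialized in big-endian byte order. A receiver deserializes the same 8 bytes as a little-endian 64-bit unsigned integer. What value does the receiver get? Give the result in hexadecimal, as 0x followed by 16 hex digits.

0xB18290E1AF96AFE0

Stored big-endian, the bytes at ascending addresses are E0 AF 96 AF E1 90 82 B1.
Read back as little-endian, the first byte is least significant, giving 0xB18290E1AF96AFE0.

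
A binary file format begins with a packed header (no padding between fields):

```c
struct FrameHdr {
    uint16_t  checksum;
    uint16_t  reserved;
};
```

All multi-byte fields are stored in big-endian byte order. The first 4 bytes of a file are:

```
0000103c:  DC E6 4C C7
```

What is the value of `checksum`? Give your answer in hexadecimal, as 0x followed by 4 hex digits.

0xDCE6

`checksum` is the first field, at byte offset 0, occupying 2 bytes.
Bytes at offsets 0..1: DC E6.
Big-endian: lowest address holds the most-significant byte.
The bytes are already most-significant first: 0xDCE6.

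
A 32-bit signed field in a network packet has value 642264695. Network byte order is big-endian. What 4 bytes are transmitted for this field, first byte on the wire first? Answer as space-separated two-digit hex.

26 48 2E 77

642264695 in hexadecimal, padded to 32 bits, is 0x26482E77.
Split into bytes (most-significant first): 26 48 2E 77.
Big-endian stores the most-significant byte at the lowest address.
So the memory order matches the most-significant-first order: 26 48 2E 77.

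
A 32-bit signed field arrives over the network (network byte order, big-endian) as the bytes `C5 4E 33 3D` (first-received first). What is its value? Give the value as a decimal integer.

Big-endian stores the most-significant byte at the lowest address.
The bytes are already most-significant first: 0xC54E333D.
Top bit is set, so as a signed 32-bit value this is 0xC54E333D − 2^32 = -984730819.

-984730819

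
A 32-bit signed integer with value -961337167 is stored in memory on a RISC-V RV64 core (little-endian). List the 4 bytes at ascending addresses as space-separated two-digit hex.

B1 28 B3 C6

Two's complement of -961337167 in 32 bits: 961337167 = 0x394CD74F; invert → 0xC6B328B0; add 1 → 0xC6B328B1.
Split into bytes (most-significant first): C6 B3 28 B1.
Little-endian: lowest address holds the least-significant byte.
So at ascending addresses the bytes are B1 28 B3 C6.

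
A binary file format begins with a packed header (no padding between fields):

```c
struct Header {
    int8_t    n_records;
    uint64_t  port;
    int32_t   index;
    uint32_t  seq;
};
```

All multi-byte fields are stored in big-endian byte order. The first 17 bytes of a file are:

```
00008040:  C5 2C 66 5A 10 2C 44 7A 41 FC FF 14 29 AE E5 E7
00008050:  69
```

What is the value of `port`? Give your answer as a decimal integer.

3199343610801977921

`port` follows `n_records` (1 byte), so it starts at byte offset 1 and occupies 8 bytes.
Bytes at offsets 1..8: 2C 66 5A 10 2C 44 7A 41.
Big-endian: lowest address holds the most-significant byte.
The bytes are already most-significant first: 0x2C665A102C447A41.
0x2C665A102C447A41 = 3199343610801977921.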